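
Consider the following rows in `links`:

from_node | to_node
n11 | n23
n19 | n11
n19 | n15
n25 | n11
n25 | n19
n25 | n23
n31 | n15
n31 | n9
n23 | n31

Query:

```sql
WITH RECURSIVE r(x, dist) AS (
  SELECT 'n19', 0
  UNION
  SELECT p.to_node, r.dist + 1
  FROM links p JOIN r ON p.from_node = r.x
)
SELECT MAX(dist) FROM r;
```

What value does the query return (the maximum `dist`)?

4

Base: (n19, dist=0).
Iteration 1: edges from {n19} -> (n11, dist=1), (n15, dist=1).
Iteration 2: edges from {n11,n15} -> (n23, dist=2).
Iteration 3: edges from {n23} -> (n31, dist=3).
Iteration 4: edges from {n31} -> (n15, dist=4), (n9, dist=4).
Iteration 5: no outgoing edges from {n15,n9}; recursion stops.
dist values: 0, 1, 1, 2, 3, 4, 4; the maximum is 4.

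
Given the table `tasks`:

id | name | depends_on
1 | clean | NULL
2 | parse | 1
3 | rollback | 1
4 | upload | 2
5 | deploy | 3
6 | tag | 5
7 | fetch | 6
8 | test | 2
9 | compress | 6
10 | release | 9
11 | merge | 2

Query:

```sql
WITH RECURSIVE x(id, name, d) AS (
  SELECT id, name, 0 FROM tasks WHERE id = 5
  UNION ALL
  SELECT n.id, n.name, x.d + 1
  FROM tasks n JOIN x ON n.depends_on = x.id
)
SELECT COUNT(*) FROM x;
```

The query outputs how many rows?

Base: id=5 (deploy) at d 0.
Iteration 1: rows with depends_on in {5} -> tag (id 6, d 1).
Iteration 2: rows with depends_on in {6} -> fetch (id 7, d 2), compress (id 9, d 2).
Iteration 3: rows with depends_on in {7,9} -> release (id 10, d 3).
Iteration 4: no rows with depends_on in {10}; recursion stops.
Total rows emitted: 5.

5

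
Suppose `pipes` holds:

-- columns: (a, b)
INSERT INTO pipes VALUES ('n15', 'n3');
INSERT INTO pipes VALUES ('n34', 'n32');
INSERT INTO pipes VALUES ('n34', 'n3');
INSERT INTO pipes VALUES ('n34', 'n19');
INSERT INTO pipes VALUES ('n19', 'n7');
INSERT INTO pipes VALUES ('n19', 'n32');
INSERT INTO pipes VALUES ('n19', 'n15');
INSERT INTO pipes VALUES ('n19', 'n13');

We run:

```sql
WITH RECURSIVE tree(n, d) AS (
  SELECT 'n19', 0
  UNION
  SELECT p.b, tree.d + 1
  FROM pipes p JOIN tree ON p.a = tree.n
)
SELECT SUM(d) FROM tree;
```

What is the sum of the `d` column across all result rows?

6

Base: (n19, d=0).
Iteration 1: edges from {n19} -> (n13, d=1), (n15, d=1), (n32, d=1), (n7, d=1).
Iteration 2: edges from {n13,n15,n32,n7} -> (n3, d=2).
Iteration 3: no outgoing edges from {n3}; recursion stops.
SUM(d) = 0 + 1 + 1 + 1 + 1 + 2 = 6.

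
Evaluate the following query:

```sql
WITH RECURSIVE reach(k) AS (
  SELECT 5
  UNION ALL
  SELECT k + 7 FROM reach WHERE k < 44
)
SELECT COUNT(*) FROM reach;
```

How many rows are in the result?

Base: k=5.
Iteration 1: 5 < 44 holds -> k = 5 + 7 = 12.
Iteration 2: 12 < 44 holds -> k = 12 + 7 = 19.
Iteration 3: 19 < 44 holds -> k = 19 + 7 = 26.
Iteration 4: 26 < 44 holds -> k = 26 + 7 = 33.
Iteration 5: 33 < 44 holds -> k = 33 + 7 = 40.
Iteration 6: 40 < 44 holds -> k = 40 + 7 = 47.
Iteration 7: 47 < 44 fails; recursion stops.
Total rows emitted: 7.

7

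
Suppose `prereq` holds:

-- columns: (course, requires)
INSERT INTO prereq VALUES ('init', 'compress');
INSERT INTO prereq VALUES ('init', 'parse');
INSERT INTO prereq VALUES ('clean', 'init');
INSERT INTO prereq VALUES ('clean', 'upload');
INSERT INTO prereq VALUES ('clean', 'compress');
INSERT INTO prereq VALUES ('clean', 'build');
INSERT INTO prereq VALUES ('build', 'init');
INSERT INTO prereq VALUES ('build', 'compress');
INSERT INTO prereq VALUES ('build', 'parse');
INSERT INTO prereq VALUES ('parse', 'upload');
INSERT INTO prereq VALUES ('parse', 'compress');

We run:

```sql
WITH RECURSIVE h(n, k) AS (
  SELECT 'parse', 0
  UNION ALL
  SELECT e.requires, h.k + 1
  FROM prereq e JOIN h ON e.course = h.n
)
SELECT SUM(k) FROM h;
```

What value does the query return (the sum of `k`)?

2

Base: (parse, k=0).
Iteration 1: edges from {parse} -> (compress, k=1), (upload, k=1).
Iteration 2: no outgoing edges from {compress,upload}; recursion stops.
SUM(k) = 0 + 1 + 1 = 2.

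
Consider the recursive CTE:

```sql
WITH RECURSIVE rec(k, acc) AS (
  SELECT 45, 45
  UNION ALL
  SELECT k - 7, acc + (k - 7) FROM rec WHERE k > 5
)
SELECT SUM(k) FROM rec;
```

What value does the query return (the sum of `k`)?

Base: k=45, acc=45.
Iteration 1: 45 > 5 holds -> k = 45 - 7 = 38, acc = 45 + 38 = 83.
Iteration 2: 38 > 5 holds -> k = 38 - 7 = 31, acc = 83 + 31 = 114.
Iteration 3: 31 > 5 holds -> k = 31 - 7 = 24, acc = 114 + 24 = 138.
Iteration 4: 24 > 5 holds -> k = 24 - 7 = 17, acc = 138 + 17 = 155.
Iteration 5: 17 > 5 holds -> k = 17 - 7 = 10, acc = 155 + 10 = 165.
Iteration 6: 10 > 5 holds -> k = 10 - 7 = 3, acc = 165 + 3 = 168.
Iteration 7: 3 > 5 fails; recursion stops.
SUM(k) = 45 + 38 + 31 + 24 + 17 + 10 + 3 = 168.

168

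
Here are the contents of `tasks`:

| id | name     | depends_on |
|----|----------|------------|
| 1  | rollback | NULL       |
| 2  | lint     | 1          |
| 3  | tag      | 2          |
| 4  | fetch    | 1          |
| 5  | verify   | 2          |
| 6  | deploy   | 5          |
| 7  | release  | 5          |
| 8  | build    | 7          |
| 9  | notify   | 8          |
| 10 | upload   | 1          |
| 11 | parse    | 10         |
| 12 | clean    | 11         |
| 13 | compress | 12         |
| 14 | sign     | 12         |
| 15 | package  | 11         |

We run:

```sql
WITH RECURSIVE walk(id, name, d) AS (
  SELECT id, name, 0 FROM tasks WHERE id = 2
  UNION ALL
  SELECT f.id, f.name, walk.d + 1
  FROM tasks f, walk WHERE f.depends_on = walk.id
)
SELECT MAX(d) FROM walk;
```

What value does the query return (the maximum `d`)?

4

Base: id=2 (lint) at d 0.
Iteration 1: rows with depends_on in {2} -> tag (id 3, d 1), verify (id 5, d 1).
Iteration 2: rows with depends_on in {3,5} -> deploy (id 6, d 2), release (id 7, d 2).
Iteration 3: rows with depends_on in {6,7} -> build (id 8, d 3).
Iteration 4: rows with depends_on in {8} -> notify (id 9, d 4).
Iteration 5: no rows with depends_on in {9}; recursion stops.
d values: 0, 1, 1, 2, 2, 3, 4; the maximum is 4.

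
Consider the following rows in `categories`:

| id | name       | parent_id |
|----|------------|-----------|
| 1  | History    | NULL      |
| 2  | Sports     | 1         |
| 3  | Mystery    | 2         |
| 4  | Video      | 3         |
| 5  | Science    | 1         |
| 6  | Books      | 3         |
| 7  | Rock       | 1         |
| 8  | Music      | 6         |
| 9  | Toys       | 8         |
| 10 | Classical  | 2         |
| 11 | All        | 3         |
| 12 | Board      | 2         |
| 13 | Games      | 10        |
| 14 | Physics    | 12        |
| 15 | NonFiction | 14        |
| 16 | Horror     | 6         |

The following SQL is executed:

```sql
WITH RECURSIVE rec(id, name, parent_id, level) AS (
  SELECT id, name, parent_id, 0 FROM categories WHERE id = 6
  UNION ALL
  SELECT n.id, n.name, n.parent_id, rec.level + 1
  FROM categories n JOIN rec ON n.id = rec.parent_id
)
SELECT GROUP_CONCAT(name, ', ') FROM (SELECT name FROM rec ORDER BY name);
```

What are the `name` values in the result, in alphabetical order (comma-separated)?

Books, History, Mystery, Sports

Base: id=6 (Books), parent_id=3, level 0.
Iteration 1: join on id=3 -> Mystery (id 3, parent_id=2, level 1).
Iteration 2: join on id=2 -> Sports (id 2, parent_id=1, level 2).
Iteration 3: join on id=1 -> History (id 1, parent_id=NULL, level 3).
Iteration 4: parent_id is NULL; no match; recursion stops.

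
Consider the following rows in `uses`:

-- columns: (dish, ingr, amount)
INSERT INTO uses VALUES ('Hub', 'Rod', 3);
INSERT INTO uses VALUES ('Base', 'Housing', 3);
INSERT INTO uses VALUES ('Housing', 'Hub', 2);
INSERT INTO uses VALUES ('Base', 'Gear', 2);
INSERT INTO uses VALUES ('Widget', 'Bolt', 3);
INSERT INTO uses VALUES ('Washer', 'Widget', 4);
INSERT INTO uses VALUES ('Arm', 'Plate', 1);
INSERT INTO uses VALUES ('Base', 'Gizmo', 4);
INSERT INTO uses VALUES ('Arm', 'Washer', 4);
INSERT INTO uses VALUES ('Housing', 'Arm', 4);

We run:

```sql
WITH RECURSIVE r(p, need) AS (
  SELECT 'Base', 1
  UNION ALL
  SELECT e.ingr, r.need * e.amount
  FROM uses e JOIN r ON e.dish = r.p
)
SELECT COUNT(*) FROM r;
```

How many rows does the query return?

11

Base: (Base, need=1).
Iteration 1: components of {Base} -> Gear = 1*2 = 2, Gizmo = 1*4 = 4, Housing = 1*3 = 3.
Iteration 2: components of {Gear,Gizmo,Housing} -> Arm = 3*4 = 12, Hub = 3*2 = 6.
Iteration 3: components of {Arm,Hub} -> Plate = 12*1 = 12, Rod = 6*3 = 18, Washer = 12*4 = 48.
Iteration 4: components of {Plate,Rod,Washer} -> Widget = 48*4 = 192.
Iteration 5: components of {Widget} -> Bolt = 192*3 = 576.
Iteration 6: no further components; recursion stops.
Total rows emitted: 11.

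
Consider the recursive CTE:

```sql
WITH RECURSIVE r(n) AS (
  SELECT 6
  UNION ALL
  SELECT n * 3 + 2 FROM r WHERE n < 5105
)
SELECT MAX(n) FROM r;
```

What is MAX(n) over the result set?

Base: n=6.
Iteration 1: 6 < 5105 holds -> n = 6 * 3 + 2 = 20.
Iteration 2: 20 < 5105 holds -> n = 20 * 3 + 2 = 62.
Iteration 3: 62 < 5105 holds -> n = 62 * 3 + 2 = 188.
Iteration 4: 188 < 5105 holds -> n = 188 * 3 + 2 = 566.
Iteration 5: 566 < 5105 holds -> n = 566 * 3 + 2 = 1700.
Iteration 6: 1700 < 5105 holds -> n = 1700 * 3 + 2 = 5102.
Iteration 7: 5102 < 5105 holds -> n = 5102 * 3 + 2 = 15308.
Iteration 8: 15308 < 5105 fails; recursion stops.
n values: 6, 20, 62, 188, 566, 1700, 5102, 15308; the maximum is 15308.

15308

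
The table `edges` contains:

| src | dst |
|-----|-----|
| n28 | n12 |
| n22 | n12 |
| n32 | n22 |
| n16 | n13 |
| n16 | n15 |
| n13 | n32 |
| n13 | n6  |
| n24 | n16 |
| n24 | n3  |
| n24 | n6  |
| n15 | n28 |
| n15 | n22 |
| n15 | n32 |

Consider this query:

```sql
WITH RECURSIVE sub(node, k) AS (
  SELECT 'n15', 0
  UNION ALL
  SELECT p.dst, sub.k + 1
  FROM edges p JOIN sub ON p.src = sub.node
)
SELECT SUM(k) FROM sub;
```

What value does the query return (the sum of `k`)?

12

Base: (n15, k=0).
Iteration 1: edges from {n15} -> (n22, k=1), (n28, k=1), (n32, k=1).
Iteration 2: edges from {n22,n28,n32} -> (n12, k=2) x2, (n22, k=2). [UNION ALL keeps all 3 new rows, including repeats]
Iteration 3: edges from {n12,n22} -> (n12, k=3).
Iteration 4: no outgoing edges from {n12}; recursion stops.
SUM(k) = 0 + 1 + 1 + 1 + 2 + 2 + 2 + 3 = 12.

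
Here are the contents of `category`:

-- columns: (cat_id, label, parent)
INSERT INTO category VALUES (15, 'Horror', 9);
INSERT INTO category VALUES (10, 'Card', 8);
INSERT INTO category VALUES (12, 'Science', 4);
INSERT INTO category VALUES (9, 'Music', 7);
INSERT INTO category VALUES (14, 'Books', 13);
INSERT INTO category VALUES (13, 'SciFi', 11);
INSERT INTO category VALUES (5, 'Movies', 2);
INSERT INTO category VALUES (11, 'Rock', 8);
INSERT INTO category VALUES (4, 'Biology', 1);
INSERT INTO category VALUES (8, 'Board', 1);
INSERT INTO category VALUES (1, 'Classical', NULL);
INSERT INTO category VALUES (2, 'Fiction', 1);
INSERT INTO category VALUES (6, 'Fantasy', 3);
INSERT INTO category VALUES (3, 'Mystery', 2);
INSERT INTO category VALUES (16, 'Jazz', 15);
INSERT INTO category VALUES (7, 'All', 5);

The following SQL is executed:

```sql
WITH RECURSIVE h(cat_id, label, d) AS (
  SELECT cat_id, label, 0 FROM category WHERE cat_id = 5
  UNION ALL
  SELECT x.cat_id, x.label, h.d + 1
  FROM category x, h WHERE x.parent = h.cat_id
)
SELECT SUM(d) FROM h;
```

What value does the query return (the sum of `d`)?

Base: cat_id=5 (Movies) at d 0.
Iteration 1: rows with parent in {5} -> All (id 7, d 1).
Iteration 2: rows with parent in {7} -> Music (id 9, d 2).
Iteration 3: rows with parent in {9} -> Horror (id 15, d 3).
Iteration 4: rows with parent in {15} -> Jazz (id 16, d 4).
Iteration 5: no rows with parent in {16}; recursion stops.
SUM(d) = 0 + 1 + 2 + 3 + 4 = 10.

10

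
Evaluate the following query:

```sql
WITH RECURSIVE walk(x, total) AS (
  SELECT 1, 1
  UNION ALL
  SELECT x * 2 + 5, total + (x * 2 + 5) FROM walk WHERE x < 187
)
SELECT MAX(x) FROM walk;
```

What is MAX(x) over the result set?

187

Base: x=1, total=1.
Iteration 1: 1 < 187 holds -> x = 1 * 2 + 5 = 7, total = 1 + 7 = 8.
Iteration 2: 7 < 187 holds -> x = 7 * 2 + 5 = 19, total = 8 + 19 = 27.
Iteration 3: 19 < 187 holds -> x = 19 * 2 + 5 = 43, total = 27 + 43 = 70.
Iteration 4: 43 < 187 holds -> x = 43 * 2 + 5 = 91, total = 70 + 91 = 161.
Iteration 5: 91 < 187 holds -> x = 91 * 2 + 5 = 187, total = 161 + 187 = 348.
Iteration 6: 187 < 187 fails; recursion stops.
x values: 1, 7, 19, 43, 91, 187; the maximum is 187.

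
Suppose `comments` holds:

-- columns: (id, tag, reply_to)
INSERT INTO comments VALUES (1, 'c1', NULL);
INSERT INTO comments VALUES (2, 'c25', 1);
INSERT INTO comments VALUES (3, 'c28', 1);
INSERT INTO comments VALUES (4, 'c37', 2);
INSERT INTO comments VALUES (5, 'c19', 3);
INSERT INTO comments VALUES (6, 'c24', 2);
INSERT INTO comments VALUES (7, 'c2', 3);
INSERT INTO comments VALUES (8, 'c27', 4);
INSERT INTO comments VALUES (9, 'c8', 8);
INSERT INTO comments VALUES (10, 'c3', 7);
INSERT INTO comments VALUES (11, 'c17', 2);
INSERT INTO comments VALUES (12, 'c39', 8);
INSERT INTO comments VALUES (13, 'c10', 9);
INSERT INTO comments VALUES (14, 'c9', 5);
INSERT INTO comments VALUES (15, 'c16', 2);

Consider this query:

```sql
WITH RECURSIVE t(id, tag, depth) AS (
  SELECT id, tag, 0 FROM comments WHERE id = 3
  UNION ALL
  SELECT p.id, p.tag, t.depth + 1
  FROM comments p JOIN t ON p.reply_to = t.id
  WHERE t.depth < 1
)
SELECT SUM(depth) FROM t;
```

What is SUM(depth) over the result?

Base: id=3 (c28) at depth 0.
Iteration 1: rows with reply_to in {3} -> c19 (id 5, depth 1), c2 (id 7, depth 1).
Iteration 2: depth < 1 fails for all current rows; recursion stops.
SUM(depth) = 0 + 1 + 1 = 2.

2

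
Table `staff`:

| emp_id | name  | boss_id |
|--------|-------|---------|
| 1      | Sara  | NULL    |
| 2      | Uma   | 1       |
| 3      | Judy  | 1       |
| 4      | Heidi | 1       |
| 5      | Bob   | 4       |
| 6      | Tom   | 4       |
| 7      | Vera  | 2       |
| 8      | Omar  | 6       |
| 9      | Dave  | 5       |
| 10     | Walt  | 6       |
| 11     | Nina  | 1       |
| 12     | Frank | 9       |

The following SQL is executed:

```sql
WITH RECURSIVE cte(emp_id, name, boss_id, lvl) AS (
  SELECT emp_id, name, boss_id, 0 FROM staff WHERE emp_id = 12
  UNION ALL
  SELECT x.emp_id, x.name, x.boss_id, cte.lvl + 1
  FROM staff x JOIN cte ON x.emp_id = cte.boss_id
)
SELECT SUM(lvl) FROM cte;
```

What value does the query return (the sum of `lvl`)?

10

Base: emp_id=12 (Frank), boss_id=9, lvl 0.
Iteration 1: join on emp_id=9 -> Dave (id 9, boss_id=5, lvl 1).
Iteration 2: join on emp_id=5 -> Bob (id 5, boss_id=4, lvl 2).
Iteration 3: join on emp_id=4 -> Heidi (id 4, boss_id=1, lvl 3).
Iteration 4: join on emp_id=1 -> Sara (id 1, boss_id=NULL, lvl 4).
Iteration 5: boss_id is NULL; no match; recursion stops.
SUM(lvl) = 0 + 1 + 2 + 3 + 4 = 10.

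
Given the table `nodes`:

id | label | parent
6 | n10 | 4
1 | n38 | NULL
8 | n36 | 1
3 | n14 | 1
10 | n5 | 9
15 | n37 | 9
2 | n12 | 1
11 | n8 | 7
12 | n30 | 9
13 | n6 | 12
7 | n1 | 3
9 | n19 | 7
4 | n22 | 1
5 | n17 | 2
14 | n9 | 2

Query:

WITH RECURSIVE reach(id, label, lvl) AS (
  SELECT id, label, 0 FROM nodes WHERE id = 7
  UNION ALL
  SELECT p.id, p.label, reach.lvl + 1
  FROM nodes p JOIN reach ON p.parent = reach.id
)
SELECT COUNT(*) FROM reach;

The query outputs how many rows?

7

Base: id=7 (n1) at lvl 0.
Iteration 1: rows with parent in {7} -> n19 (id 9, lvl 1), n8 (id 11, lvl 1).
Iteration 2: rows with parent in {9,11} -> n5 (id 10, lvl 2), n30 (id 12, lvl 2), n37 (id 15, lvl 2).
Iteration 3: rows with parent in {10,12,15} -> n6 (id 13, lvl 3).
Iteration 4: no rows with parent in {13}; recursion stops.
Total rows emitted: 7.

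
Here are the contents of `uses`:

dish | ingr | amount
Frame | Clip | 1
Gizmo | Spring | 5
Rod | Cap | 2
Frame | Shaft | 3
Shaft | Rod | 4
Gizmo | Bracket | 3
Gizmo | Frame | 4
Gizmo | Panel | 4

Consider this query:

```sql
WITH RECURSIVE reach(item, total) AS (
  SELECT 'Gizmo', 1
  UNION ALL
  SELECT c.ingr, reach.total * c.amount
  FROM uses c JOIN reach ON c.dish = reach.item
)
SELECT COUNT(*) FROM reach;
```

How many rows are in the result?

Base: (Gizmo, total=1).
Iteration 1: components of {Gizmo} -> Bracket = 1*3 = 3, Frame = 1*4 = 4, Panel = 1*4 = 4, Spring = 1*5 = 5.
Iteration 2: components of {Bracket,Frame,Panel,Spring} -> Clip = 4*1 = 4, Shaft = 4*3 = 12.
Iteration 3: components of {Clip,Shaft} -> Rod = 12*4 = 48.
Iteration 4: components of {Rod} -> Cap = 48*2 = 96.
Iteration 5: no further components; recursion stops.
Total rows emitted: 9.

9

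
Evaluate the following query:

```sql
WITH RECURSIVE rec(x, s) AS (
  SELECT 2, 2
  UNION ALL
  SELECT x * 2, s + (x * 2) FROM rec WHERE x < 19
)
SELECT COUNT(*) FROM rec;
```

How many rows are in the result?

Base: x=2, s=2.
Iteration 1: 2 < 19 holds -> x = 2 * 2 = 4, s = 2 + 4 = 6.
Iteration 2: 4 < 19 holds -> x = 4 * 2 = 8, s = 6 + 8 = 14.
Iteration 3: 8 < 19 holds -> x = 8 * 2 = 16, s = 14 + 16 = 30.
Iteration 4: 16 < 19 holds -> x = 16 * 2 = 32, s = 30 + 32 = 62.
Iteration 5: 32 < 19 fails; recursion stops.
Total rows emitted: 5.

5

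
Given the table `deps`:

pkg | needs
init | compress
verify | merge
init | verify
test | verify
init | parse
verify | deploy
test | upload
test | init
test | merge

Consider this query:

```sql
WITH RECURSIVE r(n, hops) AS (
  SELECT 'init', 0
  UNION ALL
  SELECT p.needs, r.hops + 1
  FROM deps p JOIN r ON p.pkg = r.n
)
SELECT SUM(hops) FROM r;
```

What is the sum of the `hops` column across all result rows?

Base: (init, hops=0).
Iteration 1: edges from {init} -> (compress, hops=1), (parse, hops=1), (verify, hops=1).
Iteration 2: edges from {compress,parse,verify} -> (deploy, hops=2), (merge, hops=2).
Iteration 3: no outgoing edges from {deploy,merge}; recursion stops.
SUM(hops) = 0 + 1 + 1 + 1 + 2 + 2 = 7.

7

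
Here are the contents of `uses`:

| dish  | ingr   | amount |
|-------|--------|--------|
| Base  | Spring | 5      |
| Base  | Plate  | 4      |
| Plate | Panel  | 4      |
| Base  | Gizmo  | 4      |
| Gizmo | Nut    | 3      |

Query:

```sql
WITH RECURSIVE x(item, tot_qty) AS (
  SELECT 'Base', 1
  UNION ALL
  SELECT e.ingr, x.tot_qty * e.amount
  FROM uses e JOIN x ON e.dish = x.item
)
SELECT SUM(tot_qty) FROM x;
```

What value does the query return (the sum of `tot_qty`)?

42

Base: (Base, tot_qty=1).
Iteration 1: components of {Base} -> Gizmo = 1*4 = 4, Plate = 1*4 = 4, Spring = 1*5 = 5.
Iteration 2: components of {Gizmo,Plate,Spring} -> Nut = 4*3 = 12, Panel = 4*4 = 16.
Iteration 3: no further components; recursion stops.
SUM(tot_qty) = 1 + 5 + 4 + 4 + 16 + 12 = 42.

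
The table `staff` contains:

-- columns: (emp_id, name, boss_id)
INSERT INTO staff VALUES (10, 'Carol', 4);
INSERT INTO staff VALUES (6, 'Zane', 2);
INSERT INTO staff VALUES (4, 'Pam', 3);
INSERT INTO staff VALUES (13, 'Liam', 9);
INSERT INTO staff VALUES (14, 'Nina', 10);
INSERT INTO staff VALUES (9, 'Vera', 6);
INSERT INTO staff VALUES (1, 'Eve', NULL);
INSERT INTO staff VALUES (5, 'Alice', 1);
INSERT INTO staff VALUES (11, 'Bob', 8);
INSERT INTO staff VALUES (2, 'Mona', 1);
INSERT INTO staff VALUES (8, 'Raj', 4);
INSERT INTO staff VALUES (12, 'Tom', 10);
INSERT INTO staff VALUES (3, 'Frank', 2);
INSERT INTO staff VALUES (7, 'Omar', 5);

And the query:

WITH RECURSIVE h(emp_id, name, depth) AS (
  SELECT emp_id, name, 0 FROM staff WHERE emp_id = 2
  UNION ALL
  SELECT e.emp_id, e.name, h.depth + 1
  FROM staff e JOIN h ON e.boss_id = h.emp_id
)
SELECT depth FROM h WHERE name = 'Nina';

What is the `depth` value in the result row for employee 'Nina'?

Base: emp_id=2 (Mona) at depth 0.
Iteration 1: rows with boss_id in {2} -> Frank (id 3, depth 1), Zane (id 6, depth 1).
Iteration 2: rows with boss_id in {3,6} -> Pam (id 4, depth 2), Vera (id 9, depth 2).
Iteration 3: rows with boss_id in {4,9} -> Raj (id 8, depth 3), Carol (id 10, depth 3), Liam (id 13, depth 3).
Iteration 4: rows with boss_id in {8,10,13} -> Bob (id 11, depth 4), Tom (id 12, depth 4), Nina (id 14, depth 4).
Iteration 5: no rows with boss_id in {11,12,14}; recursion stops.

4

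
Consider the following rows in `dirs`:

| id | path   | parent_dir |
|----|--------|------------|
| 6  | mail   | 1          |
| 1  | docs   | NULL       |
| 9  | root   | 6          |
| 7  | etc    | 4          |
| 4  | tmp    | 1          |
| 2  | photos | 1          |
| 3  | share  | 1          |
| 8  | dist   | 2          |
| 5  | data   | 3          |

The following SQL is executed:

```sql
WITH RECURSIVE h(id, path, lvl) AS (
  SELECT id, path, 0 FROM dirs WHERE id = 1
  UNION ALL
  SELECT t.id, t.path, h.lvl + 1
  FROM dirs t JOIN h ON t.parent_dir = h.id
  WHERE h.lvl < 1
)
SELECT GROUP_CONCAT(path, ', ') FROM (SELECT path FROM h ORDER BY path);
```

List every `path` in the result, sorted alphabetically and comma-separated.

docs, mail, photos, share, tmp

Base: id=1 (docs) at lvl 0.
Iteration 1: rows with parent_dir in {1} -> photos (id 2, lvl 1), share (id 3, lvl 1), tmp (id 4, lvl 1), mail (id 6, lvl 1).
Iteration 2: lvl < 1 fails for all current rows; recursion stops.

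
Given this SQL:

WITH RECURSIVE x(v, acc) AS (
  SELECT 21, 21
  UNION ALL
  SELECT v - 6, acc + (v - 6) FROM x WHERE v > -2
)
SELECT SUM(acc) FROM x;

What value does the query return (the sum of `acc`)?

Base: v=21, acc=21.
Iteration 1: 21 > -2 holds -> v = 21 - 6 = 15, acc = 21 + 15 = 36.
Iteration 2: 15 > -2 holds -> v = 15 - 6 = 9, acc = 36 + 9 = 45.
Iteration 3: 9 > -2 holds -> v = 9 - 6 = 3, acc = 45 + 3 = 48.
Iteration 4: 3 > -2 holds -> v = 3 - 6 = -3, acc = 48 + -3 = 45.
Iteration 5: -3 > -2 fails; recursion stops.
SUM(acc) = 21 + 36 + 45 + 48 + 45 = 195.

195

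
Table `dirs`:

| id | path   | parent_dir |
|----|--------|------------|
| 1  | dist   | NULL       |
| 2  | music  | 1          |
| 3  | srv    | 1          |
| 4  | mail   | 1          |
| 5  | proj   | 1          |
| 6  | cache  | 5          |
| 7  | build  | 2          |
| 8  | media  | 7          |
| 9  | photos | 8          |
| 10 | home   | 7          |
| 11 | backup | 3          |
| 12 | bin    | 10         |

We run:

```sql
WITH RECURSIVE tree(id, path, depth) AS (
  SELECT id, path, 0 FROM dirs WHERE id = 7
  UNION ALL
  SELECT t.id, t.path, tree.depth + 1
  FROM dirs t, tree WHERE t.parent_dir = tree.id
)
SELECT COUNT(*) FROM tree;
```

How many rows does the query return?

Base: id=7 (build) at depth 0.
Iteration 1: rows with parent_dir in {7} -> media (id 8, depth 1), home (id 10, depth 1).
Iteration 2: rows with parent_dir in {8,10} -> photos (id 9, depth 2), bin (id 12, depth 2).
Iteration 3: no rows with parent_dir in {9,12}; recursion stops.
Total rows emitted: 5.

5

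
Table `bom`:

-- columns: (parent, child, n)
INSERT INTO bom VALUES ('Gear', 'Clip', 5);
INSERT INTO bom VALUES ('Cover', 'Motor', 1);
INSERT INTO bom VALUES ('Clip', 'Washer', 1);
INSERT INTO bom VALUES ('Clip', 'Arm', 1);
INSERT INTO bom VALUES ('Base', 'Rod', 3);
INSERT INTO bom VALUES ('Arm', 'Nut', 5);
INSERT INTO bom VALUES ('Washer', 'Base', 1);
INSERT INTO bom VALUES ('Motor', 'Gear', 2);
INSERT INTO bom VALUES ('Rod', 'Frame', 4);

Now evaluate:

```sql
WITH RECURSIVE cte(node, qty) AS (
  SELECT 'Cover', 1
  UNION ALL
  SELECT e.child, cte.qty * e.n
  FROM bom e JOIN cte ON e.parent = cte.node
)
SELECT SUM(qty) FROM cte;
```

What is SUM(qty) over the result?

244

Base: (Cover, qty=1).
Iteration 1: components of {Cover} -> Motor = 1*1 = 1.
Iteration 2: components of {Motor} -> Gear = 1*2 = 2.
Iteration 3: components of {Gear} -> Clip = 2*5 = 10.
Iteration 4: components of {Clip} -> Arm = 10*1 = 10, Washer = 10*1 = 10.
Iteration 5: components of {Arm,Washer} -> Base = 10*1 = 10, Nut = 10*5 = 50.
Iteration 6: components of {Base,Nut} -> Rod = 10*3 = 30.
Iteration 7: components of {Rod} -> Frame = 30*4 = 120.
Iteration 8: no further components; recursion stops.
SUM(qty) = 1 + 1 + 2 + 10 + 10 + 10 + 10 + 50 + 30 + 120 = 244.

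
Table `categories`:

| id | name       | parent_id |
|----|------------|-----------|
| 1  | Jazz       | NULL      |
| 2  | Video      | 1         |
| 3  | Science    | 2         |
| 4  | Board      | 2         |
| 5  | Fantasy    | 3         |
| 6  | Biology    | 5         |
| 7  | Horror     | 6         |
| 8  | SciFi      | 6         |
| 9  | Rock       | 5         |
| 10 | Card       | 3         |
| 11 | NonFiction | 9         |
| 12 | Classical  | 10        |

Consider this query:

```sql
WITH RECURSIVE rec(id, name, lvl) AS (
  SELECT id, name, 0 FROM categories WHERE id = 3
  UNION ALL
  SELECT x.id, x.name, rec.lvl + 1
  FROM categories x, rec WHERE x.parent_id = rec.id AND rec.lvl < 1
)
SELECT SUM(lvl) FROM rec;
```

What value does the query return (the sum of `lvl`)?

2

Base: id=3 (Science) at lvl 0.
Iteration 1: rows with parent_id in {3} -> Fantasy (id 5, lvl 1), Card (id 10, lvl 1).
Iteration 2: lvl < 1 fails for all current rows; recursion stops.
SUM(lvl) = 0 + 1 + 1 = 2.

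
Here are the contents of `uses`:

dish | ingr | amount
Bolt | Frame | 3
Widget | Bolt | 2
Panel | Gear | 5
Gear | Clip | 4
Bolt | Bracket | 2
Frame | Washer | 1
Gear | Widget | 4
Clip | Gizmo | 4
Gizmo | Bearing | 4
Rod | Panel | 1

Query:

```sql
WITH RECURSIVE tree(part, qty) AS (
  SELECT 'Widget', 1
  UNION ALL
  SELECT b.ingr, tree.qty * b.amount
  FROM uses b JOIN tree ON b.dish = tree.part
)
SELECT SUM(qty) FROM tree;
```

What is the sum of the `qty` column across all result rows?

Base: (Widget, qty=1).
Iteration 1: components of {Widget} -> Bolt = 1*2 = 2.
Iteration 2: components of {Bolt} -> Bracket = 2*2 = 4, Frame = 2*3 = 6.
Iteration 3: components of {Bracket,Frame} -> Washer = 6*1 = 6.
Iteration 4: no further components; recursion stops.
SUM(qty) = 1 + 2 + 4 + 6 + 6 = 19.

19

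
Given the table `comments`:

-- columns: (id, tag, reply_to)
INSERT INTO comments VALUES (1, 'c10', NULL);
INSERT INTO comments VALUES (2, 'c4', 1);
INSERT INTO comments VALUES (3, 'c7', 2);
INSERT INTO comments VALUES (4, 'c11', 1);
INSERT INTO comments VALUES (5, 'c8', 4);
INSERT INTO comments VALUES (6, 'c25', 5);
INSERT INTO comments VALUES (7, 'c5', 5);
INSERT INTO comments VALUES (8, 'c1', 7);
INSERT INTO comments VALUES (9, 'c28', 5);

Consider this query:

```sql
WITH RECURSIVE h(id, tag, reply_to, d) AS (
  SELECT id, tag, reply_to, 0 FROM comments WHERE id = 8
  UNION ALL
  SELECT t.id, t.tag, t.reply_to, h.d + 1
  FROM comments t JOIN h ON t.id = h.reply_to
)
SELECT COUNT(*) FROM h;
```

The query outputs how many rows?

Base: id=8 (c1), reply_to=7, d 0.
Iteration 1: join on id=7 -> c5 (id 7, reply_to=5, d 1).
Iteration 2: join on id=5 -> c8 (id 5, reply_to=4, d 2).
Iteration 3: join on id=4 -> c11 (id 4, reply_to=1, d 3).
Iteration 4: join on id=1 -> c10 (id 1, reply_to=NULL, d 4).
Iteration 5: reply_to is NULL; no match; recursion stops.
Total rows emitted: 5.

5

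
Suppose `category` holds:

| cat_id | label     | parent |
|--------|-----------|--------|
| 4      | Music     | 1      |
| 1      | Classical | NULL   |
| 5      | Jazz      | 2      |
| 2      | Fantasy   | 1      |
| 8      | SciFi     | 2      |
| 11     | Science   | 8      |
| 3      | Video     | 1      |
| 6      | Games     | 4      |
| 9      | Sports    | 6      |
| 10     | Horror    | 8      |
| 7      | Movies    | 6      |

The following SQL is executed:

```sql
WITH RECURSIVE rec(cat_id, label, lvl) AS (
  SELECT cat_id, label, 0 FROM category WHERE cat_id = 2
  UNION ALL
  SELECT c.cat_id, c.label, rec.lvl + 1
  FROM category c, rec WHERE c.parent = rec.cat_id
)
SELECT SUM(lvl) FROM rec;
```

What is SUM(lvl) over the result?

Base: cat_id=2 (Fantasy) at lvl 0.
Iteration 1: rows with parent in {2} -> Jazz (id 5, lvl 1), SciFi (id 8, lvl 1).
Iteration 2: rows with parent in {5,8} -> Horror (id 10, lvl 2), Science (id 11, lvl 2).
Iteration 3: no rows with parent in {10,11}; recursion stops.
SUM(lvl) = 0 + 1 + 1 + 2 + 2 = 6.

6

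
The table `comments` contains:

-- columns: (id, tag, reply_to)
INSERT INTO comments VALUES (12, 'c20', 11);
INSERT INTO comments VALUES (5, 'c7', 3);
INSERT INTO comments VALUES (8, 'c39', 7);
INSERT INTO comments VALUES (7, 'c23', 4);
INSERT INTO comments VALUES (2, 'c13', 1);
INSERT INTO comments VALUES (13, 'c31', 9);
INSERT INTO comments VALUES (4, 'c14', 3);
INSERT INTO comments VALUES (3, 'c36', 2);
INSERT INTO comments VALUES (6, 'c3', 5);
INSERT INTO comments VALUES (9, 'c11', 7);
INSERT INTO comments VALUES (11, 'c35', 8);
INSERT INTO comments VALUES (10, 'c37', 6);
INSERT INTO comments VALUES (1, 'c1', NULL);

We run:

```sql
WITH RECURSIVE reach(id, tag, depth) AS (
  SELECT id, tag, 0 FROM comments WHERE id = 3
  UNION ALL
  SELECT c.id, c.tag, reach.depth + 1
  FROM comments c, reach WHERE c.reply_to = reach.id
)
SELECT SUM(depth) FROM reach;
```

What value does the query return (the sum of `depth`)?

Base: id=3 (c36) at depth 0.
Iteration 1: rows with reply_to in {3} -> c14 (id 4, depth 1), c7 (id 5, depth 1).
Iteration 2: rows with reply_to in {4,5} -> c3 (id 6, depth 2), c23 (id 7, depth 2).
Iteration 3: rows with reply_to in {6,7} -> c39 (id 8, depth 3), c11 (id 9, depth 3), c37 (id 10, depth 3).
Iteration 4: rows with reply_to in {8,9,10} -> c35 (id 11, depth 4), c31 (id 13, depth 4).
Iteration 5: rows with reply_to in {11,13} -> c20 (id 12, depth 5).
Iteration 6: no rows with reply_to in {12}; recursion stops.
SUM(depth) = 0 + 1 + 1 + 2 + 2 + 3 + 3 + 3 + 4 + 4 + 5 = 28.

28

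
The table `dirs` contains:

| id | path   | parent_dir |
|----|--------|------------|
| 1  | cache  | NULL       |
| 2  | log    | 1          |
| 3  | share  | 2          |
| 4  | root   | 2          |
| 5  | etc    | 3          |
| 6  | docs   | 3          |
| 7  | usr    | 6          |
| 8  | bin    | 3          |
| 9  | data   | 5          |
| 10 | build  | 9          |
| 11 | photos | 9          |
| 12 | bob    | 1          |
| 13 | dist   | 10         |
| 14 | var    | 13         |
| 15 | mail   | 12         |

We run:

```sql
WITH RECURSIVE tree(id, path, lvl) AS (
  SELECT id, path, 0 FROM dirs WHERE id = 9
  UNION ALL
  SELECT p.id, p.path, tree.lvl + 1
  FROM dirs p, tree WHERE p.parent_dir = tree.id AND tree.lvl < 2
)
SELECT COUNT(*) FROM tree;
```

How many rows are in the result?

Base: id=9 (data) at lvl 0.
Iteration 1: rows with parent_dir in {9} -> build (id 10, lvl 1), photos (id 11, lvl 1).
Iteration 2: rows with parent_dir in {10,11} -> dist (id 13, lvl 2).
Iteration 3: lvl < 2 fails for all current rows; recursion stops.
Total rows emitted: 4.

4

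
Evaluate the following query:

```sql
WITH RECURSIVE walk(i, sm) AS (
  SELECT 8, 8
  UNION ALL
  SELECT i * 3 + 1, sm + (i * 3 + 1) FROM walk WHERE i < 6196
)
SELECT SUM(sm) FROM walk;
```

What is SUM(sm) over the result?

13892

Base: i=8, sm=8.
Iteration 1: 8 < 6196 holds -> i = 8 * 3 + 1 = 25, sm = 8 + 25 = 33.
Iteration 2: 25 < 6196 holds -> i = 25 * 3 + 1 = 76, sm = 33 + 76 = 109.
Iteration 3: 76 < 6196 holds -> i = 76 * 3 + 1 = 229, sm = 109 + 229 = 338.
Iteration 4: 229 < 6196 holds -> i = 229 * 3 + 1 = 688, sm = 338 + 688 = 1026.
Iteration 5: 688 < 6196 holds -> i = 688 * 3 + 1 = 2065, sm = 1026 + 2065 = 3091.
Iteration 6: 2065 < 6196 holds -> i = 2065 * 3 + 1 = 6196, sm = 3091 + 6196 = 9287.
Iteration 7: 6196 < 6196 fails; recursion stops.
SUM(sm) = 8 + 33 + 109 + 338 + 1026 + 3091 + 9287 = 13892.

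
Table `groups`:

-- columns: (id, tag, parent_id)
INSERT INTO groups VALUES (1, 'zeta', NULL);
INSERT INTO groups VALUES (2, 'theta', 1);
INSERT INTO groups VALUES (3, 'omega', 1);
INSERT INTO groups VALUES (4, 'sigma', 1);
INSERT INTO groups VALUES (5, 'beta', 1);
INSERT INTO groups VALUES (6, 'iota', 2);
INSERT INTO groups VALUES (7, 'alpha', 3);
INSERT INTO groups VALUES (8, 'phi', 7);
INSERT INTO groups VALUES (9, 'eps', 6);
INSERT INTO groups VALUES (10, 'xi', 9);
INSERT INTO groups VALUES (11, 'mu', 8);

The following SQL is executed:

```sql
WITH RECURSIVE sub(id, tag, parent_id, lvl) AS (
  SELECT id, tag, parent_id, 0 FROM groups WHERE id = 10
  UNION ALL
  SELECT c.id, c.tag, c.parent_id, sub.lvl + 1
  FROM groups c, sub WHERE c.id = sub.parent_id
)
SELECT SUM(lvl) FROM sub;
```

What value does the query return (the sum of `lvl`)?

10

Base: id=10 (xi), parent_id=9, lvl 0.
Iteration 1: join on id=9 -> eps (id 9, parent_id=6, lvl 1).
Iteration 2: join on id=6 -> iota (id 6, parent_id=2, lvl 2).
Iteration 3: join on id=2 -> theta (id 2, parent_id=1, lvl 3).
Iteration 4: join on id=1 -> zeta (id 1, parent_id=NULL, lvl 4).
Iteration 5: parent_id is NULL; no match; recursion stops.
SUM(lvl) = 0 + 1 + 2 + 3 + 4 = 10.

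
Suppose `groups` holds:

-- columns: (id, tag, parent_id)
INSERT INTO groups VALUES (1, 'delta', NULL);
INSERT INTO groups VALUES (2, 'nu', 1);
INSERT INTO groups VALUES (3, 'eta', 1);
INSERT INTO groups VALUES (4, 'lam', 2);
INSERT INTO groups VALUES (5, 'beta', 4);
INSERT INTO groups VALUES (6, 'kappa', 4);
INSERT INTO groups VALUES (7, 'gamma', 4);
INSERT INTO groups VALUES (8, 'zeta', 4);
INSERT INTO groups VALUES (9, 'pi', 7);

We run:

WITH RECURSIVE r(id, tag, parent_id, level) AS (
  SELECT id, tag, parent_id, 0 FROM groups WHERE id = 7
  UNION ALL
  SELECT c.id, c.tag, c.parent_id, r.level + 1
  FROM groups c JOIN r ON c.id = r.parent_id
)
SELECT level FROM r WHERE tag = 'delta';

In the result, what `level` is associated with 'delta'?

Base: id=7 (gamma), parent_id=4, level 0.
Iteration 1: join on id=4 -> lam (id 4, parent_id=2, level 1).
Iteration 2: join on id=2 -> nu (id 2, parent_id=1, level 2).
Iteration 3: join on id=1 -> delta (id 1, parent_id=NULL, level 3).
Iteration 4: parent_id is NULL; no match; recursion stops.

3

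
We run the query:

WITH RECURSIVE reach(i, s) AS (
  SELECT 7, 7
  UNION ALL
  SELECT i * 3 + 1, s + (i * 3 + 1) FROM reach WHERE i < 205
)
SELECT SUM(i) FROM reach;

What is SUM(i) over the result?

Base: i=7, s=7.
Iteration 1: 7 < 205 holds -> i = 7 * 3 + 1 = 22, s = 7 + 22 = 29.
Iteration 2: 22 < 205 holds -> i = 22 * 3 + 1 = 67, s = 29 + 67 = 96.
Iteration 3: 67 < 205 holds -> i = 67 * 3 + 1 = 202, s = 96 + 202 = 298.
Iteration 4: 202 < 205 holds -> i = 202 * 3 + 1 = 607, s = 298 + 607 = 905.
Iteration 5: 607 < 205 fails; recursion stops.
SUM(i) = 7 + 22 + 67 + 202 + 607 = 905.

905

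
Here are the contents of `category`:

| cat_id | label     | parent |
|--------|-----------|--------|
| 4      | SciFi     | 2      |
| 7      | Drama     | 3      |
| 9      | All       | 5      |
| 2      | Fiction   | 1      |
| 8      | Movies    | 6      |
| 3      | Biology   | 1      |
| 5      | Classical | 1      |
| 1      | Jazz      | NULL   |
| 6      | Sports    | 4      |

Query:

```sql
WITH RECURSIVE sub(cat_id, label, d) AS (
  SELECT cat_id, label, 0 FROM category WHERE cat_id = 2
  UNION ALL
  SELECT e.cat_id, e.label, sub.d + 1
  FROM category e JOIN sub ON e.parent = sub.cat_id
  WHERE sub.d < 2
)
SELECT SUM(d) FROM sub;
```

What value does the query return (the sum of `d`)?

Base: cat_id=2 (Fiction) at d 0.
Iteration 1: rows with parent in {2} -> SciFi (id 4, d 1).
Iteration 2: rows with parent in {4} -> Sports (id 6, d 2).
Iteration 3: d < 2 fails for all current rows; recursion stops.
SUM(d) = 0 + 1 + 2 = 3.

3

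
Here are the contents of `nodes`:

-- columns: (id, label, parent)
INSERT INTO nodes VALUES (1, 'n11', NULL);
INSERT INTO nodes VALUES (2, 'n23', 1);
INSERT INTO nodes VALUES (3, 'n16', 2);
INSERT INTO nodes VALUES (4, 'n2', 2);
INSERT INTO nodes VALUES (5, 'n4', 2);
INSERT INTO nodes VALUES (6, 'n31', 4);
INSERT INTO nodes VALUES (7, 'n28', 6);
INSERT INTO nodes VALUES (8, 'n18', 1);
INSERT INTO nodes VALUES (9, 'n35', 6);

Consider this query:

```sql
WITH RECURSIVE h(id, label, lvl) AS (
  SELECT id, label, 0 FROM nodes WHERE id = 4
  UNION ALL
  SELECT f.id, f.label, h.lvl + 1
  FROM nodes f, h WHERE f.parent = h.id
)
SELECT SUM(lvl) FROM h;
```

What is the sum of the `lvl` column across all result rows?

5

Base: id=4 (n2) at lvl 0.
Iteration 1: rows with parent in {4} -> n31 (id 6, lvl 1).
Iteration 2: rows with parent in {6} -> n28 (id 7, lvl 2), n35 (id 9, lvl 2).
Iteration 3: no rows with parent in {7,9}; recursion stops.
SUM(lvl) = 0 + 1 + 2 + 2 = 5.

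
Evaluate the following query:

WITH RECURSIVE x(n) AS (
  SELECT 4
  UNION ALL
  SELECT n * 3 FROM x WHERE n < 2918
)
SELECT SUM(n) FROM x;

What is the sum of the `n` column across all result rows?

13120

Base: n=4.
Iteration 1: 4 < 2918 holds -> n = 4 * 3 = 12.
Iteration 2: 12 < 2918 holds -> n = 12 * 3 = 36.
Iteration 3: 36 < 2918 holds -> n = 36 * 3 = 108.
Iteration 4: 108 < 2918 holds -> n = 108 * 3 = 324.
Iteration 5: 324 < 2918 holds -> n = 324 * 3 = 972.
Iteration 6: 972 < 2918 holds -> n = 972 * 3 = 2916.
Iteration 7: 2916 < 2918 holds -> n = 2916 * 3 = 8748.
Iteration 8: 8748 < 2918 fails; recursion stops.
SUM(n) = 4 + 12 + 36 + 108 + 324 + 972 + 2916 + 8748 = 13120.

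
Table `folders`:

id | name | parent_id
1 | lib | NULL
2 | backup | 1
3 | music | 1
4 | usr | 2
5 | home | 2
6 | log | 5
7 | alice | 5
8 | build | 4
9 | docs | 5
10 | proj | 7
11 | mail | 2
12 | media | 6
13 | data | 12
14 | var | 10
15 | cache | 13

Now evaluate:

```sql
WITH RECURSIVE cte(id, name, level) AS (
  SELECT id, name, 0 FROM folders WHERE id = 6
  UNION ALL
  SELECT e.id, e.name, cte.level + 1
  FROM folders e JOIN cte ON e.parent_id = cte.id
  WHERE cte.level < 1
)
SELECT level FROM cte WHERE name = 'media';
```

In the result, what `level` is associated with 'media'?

1

Base: id=6 (log) at level 0.
Iteration 1: rows with parent_id in {6} -> media (id 12, level 1).
Iteration 2: level < 1 fails for all current rows; recursion stops.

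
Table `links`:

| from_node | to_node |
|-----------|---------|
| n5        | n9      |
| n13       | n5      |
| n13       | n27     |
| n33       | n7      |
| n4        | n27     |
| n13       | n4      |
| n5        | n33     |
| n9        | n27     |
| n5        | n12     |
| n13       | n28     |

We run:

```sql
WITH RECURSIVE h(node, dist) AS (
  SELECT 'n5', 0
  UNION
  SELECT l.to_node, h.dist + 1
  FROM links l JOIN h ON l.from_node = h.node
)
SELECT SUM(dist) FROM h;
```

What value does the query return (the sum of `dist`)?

Base: (n5, dist=0).
Iteration 1: edges from {n5} -> (n12, dist=1), (n33, dist=1), (n9, dist=1).
Iteration 2: edges from {n12,n33,n9} -> (n27, dist=2), (n7, dist=2).
Iteration 3: no outgoing edges from {n27,n7}; recursion stops.
SUM(dist) = 0 + 1 + 1 + 1 + 2 + 2 = 7.

7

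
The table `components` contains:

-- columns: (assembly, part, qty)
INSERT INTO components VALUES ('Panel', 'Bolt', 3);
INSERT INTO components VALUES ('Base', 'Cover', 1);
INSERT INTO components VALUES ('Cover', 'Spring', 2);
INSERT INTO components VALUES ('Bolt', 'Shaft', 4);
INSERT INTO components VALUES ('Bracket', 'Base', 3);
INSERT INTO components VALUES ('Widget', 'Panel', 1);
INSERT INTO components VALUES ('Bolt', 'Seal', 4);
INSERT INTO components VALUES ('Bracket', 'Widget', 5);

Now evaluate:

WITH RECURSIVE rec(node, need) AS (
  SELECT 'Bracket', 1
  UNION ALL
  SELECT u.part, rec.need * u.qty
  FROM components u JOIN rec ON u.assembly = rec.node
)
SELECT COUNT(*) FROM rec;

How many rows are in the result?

Base: (Bracket, need=1).
Iteration 1: components of {Bracket} -> Base = 1*3 = 3, Widget = 1*5 = 5.
Iteration 2: components of {Base,Widget} -> Cover = 3*1 = 3, Panel = 5*1 = 5.
Iteration 3: components of {Cover,Panel} -> Bolt = 5*3 = 15, Spring = 3*2 = 6.
Iteration 4: components of {Bolt,Spring} -> Seal = 15*4 = 60, Shaft = 15*4 = 60.
Iteration 5: no further components; recursion stops.
Total rows emitted: 9.

9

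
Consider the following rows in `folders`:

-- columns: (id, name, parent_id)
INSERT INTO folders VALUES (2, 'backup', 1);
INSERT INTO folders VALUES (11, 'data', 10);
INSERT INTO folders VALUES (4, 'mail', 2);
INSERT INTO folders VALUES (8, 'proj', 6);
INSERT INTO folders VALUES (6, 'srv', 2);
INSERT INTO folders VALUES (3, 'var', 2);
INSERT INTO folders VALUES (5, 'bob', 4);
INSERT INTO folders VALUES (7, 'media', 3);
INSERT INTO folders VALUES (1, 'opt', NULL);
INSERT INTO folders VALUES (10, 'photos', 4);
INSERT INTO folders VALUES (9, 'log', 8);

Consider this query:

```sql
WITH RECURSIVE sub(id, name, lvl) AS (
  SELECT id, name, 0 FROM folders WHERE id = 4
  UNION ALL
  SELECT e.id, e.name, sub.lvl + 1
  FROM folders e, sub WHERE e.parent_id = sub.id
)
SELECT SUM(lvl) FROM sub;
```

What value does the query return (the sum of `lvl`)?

4

Base: id=4 (mail) at lvl 0.
Iteration 1: rows with parent_id in {4} -> bob (id 5, lvl 1), photos (id 10, lvl 1).
Iteration 2: rows with parent_id in {5,10} -> data (id 11, lvl 2).
Iteration 3: no rows with parent_id in {11}; recursion stops.
SUM(lvl) = 0 + 1 + 1 + 2 = 4.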